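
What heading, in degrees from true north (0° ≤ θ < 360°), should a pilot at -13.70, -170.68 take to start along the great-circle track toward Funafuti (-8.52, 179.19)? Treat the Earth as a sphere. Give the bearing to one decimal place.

296.5°

Δλ = 179.19 − -170.68 = 349.87°; wrapped into (−180°, 180°]: -10.13°.
θ = atan2( sin Δλ · cos φ₂ , cos φ₁ · sin φ₂ − sin φ₁ · cos φ₂ · cos Δλ )
  = atan2(-0.17394, 0.08663) = -63.524° → normalised to [0°, 360°): 296.476°.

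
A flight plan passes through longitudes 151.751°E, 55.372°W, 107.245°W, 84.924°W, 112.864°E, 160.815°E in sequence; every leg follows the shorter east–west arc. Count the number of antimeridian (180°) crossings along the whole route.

2

Leg 1: +151.751° → -55.372°, shortest Δλ = 152.877° (east) — crosses 180°.
Leg 2: -55.372° → -107.245°, shortest Δλ = -51.873° (west) — does not cross 180°.
Leg 3: -107.245° → -84.924°, shortest Δλ = 22.321° (east) — does not cross 180°.
Leg 4: -84.924° → +112.864°, shortest Δλ = -162.212° (west) — crosses 180°.
Leg 5: +112.864° → +160.815°, shortest Δλ = 47.951° (east) — does not cross 180°.
Total crossings: 2.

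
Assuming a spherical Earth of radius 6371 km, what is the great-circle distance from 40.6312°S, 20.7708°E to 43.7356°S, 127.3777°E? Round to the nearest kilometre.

Δλ = 127.3777 − 20.7708 = 106.6069°.
Δφ = -43.7356 − -40.6312 = -3.1044°.
a = sin²(Δφ/2) + cos φ₁ · cos φ₂ · sin²(Δλ/2) = 0.353266.
c = 2·atan2(√a, √(1−a)) = 1.27294 rad → d = 6371·c ≈ 8109.93 km.

8110 km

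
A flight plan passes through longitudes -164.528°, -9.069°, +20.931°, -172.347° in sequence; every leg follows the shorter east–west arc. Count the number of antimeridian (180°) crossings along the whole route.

1

Leg 1: -164.528° → -9.069°, shortest Δλ = 155.459° (east) — does not cross 180°.
Leg 2: -9.069° → +20.931°, shortest Δλ = 30.0° (east) — does not cross 180°.
Leg 3: +20.931° → -172.347°, shortest Δλ = 166.722° (east) — crosses 180°.
Total crossings: 1.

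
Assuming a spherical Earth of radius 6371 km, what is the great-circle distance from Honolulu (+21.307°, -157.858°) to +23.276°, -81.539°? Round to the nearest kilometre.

7757 km

Δλ = -81.539 − -157.858 = 76.319°.
Δφ = 23.276 − 21.307 = 1.969°.
a = sin²(Δφ/2) + cos φ₁ · cos φ₂ · sin²(Δλ/2) = 0.326998.
c = 2·atan2(√a, √(1−a)) = 1.21749 rad → d = 6371·c ≈ 7756.62 km.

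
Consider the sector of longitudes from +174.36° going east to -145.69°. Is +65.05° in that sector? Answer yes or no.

Band width going east from +174.36° to -145.69°: ((-145.69 − 174.36) mod 360) = 39.95°.
Offset of +65.05° east of the west edge: ((65.05 − 174.36) mod 360) = 250.69°.
250.69° > 39.95° ⇒ outside.

No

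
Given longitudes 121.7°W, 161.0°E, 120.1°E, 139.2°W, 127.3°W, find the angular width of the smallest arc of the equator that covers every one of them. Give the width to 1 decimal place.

118.2°

Sort the longitudes: -139.2°, -127.3°, -121.7°, +120.1°, +161.0°.
Eastward gaps between consecutive values (wrapping around): 11.9°, 5.6°, 241.8°, 40.9°, 59.8°.
Largest gap = 241.8° ⇒ minimal covering band is its complement: 360° − 241.8° = 118.2°.
Band runs from +120.1° eastward to -121.7°, crossing the antimeridian.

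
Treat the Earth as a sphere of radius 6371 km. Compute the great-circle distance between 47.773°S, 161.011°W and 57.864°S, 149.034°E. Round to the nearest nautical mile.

Δλ = 149.034 − -161.011 = 310.045°; wrapped into (−180°, 180°]: -49.955°.
Δφ = -57.864 − -47.773 = -10.091°.
a = sin²(Δφ/2) + cos φ₁ · cos φ₂ · sin²(Δλ/2) = 0.071478.
c = 2·atan2(√a, √(1−a)) = 0.54129 rad → d = 6371·c ≈ 3448.56 km ≈ 1862.08 nmi.

1862 nmi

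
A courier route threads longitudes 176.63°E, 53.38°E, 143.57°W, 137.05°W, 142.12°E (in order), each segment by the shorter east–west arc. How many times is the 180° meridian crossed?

Leg 1: +176.63° → +53.38°, shortest Δλ = -123.25° (west) — does not cross 180°.
Leg 2: +53.38° → -143.57°, shortest Δλ = 163.05° (east) — crosses 180°.
Leg 3: -143.57° → -137.05°, shortest Δλ = 6.52° (east) — does not cross 180°.
Leg 4: -137.05° → +142.12°, shortest Δλ = -80.83° (west) — crosses 180°.
Total crossings: 2.

2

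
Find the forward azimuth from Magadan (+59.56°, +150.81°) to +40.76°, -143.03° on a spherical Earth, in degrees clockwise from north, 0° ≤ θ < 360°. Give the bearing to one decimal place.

84.5°

Δλ = -143.03 − 150.81 = -293.84°; wrapped into (−180°, 180°]: 66.16°.
θ = atan2( sin Δλ · cos φ₂ , cos φ₁ · sin φ₂ − sin φ₁ · cos φ₂ · cos Δλ )
  = atan2(0.69282, 0.06683) = 84.490° → normalised to [0°, 360°): 84.490°.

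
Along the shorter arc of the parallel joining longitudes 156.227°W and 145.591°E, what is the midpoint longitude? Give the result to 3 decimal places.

174.682°E

Signed shortest Δλ from -156.227° to +145.591° is -58.182°.
Midpoint longitude = -156.227° + (-58.182°)/2 = -156.227° − 29.091° = -185.318°.
Normalise into (−180°, 180°]: +174.682°.
(The naïve average (-156.227 + +145.591)/2 = -5.318° is on the wrong side of the globe.)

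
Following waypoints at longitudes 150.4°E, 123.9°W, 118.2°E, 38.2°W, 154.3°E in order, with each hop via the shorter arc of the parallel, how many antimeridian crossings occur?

3

Leg 1: +150.4° → -123.9°, shortest Δλ = 85.7° (east) — crosses 180°.
Leg 2: -123.9° → +118.2°, shortest Δλ = -117.9° (west) — crosses 180°.
Leg 3: +118.2° → -38.2°, shortest Δλ = -156.4° (west) — does not cross 180°.
Leg 4: -38.2° → +154.3°, shortest Δλ = -167.5° (west) — crosses 180°.
Total crossings: 3.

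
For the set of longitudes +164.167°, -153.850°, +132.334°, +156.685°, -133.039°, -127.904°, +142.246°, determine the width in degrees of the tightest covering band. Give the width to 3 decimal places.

99.762°

Sort the longitudes: -153.850°, -133.039°, -127.904°, +132.334°, +142.246°, +156.685°, +164.167°.
Eastward gaps between consecutive values (wrapping around): 20.811°, 5.135°, 260.238°, 9.912°, 14.439°, 7.482°, 41.983°.
Largest gap = 260.238° ⇒ minimal covering band is its complement: 360° − 260.238° = 99.762°.
Band runs from +132.334° eastward to -127.904°, crossing the antimeridian.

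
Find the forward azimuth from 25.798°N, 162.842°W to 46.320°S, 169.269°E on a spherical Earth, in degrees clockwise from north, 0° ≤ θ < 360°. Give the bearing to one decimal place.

199.4°

Δλ = 169.269 − -162.842 = 332.111°; wrapped into (−180°, 180°]: -27.889°.
θ = atan2( sin Δλ · cos φ₂ , cos φ₁ · sin φ₂ − sin φ₁ · cos φ₂ · cos Δλ )
  = atan2(-0.32305, -0.91678) = -160.589° → normalised to [0°, 360°): 199.411°.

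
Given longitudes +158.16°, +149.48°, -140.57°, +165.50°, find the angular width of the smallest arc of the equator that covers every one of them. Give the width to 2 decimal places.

Sort the longitudes: -140.57°, +149.48°, +158.16°, +165.50°.
Eastward gaps between consecutive values (wrapping around): 290.05°, 8.68°, 7.34°, 53.93°.
Largest gap = 290.05° ⇒ minimal covering band is its complement: 360° − 290.05° = 69.95°.
Band runs from +149.48° eastward to -140.57°, crossing the antimeridian.

69.95°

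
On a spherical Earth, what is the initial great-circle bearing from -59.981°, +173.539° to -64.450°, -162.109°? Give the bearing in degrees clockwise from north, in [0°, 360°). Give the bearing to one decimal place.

122.0°

Δλ = -162.109 − 173.539 = -335.648°; wrapped into (−180°, 180°]: 24.352°.
θ = atan2( sin Δλ · cos φ₂ , cos φ₁ · sin φ₂ − sin φ₁ · cos φ₂ · cos Δλ )
  = atan2(0.17784, -0.11115) = 122.004° → normalised to [0°, 360°): 122.004°.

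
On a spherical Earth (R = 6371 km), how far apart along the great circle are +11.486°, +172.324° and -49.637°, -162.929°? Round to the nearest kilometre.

7213 km

Δλ = -162.929 − 172.324 = -335.253°; wrapped into (−180°, 180°]: 24.747°.
Δφ = -49.637 − 11.486 = -61.123°.
a = sin²(Δφ/2) + cos φ₁ · cos φ₂ · sin²(Δλ/2) = 0.287676.
c = 2·atan2(√a, √(1−a)) = 1.13222 rad → d = 6371·c ≈ 7213.40 km.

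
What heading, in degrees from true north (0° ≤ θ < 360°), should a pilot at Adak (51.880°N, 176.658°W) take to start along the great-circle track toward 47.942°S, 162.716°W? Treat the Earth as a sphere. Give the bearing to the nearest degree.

Δλ = -162.716 − -176.658 = 13.942°.
θ = atan2( sin Δλ · cos φ₂ , cos φ₁ · sin φ₂ − sin φ₁ · cos φ₂ · cos Δλ )
  = atan2(0.16140, -0.96982) = 170.551° → normalised to [0°, 360°): 170.551°.

171°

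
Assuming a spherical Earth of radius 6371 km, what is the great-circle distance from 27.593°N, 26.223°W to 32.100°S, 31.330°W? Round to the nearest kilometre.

6660 km

Δλ = -31.330 − -26.223 = -5.107°.
Δφ = -32.100 − 27.593 = -59.693°.
a = sin²(Δφ/2) + cos φ₁ · cos φ₂ · sin²(Δλ/2) = 0.249174.
c = 2·atan2(√a, √(1−a)) = 1.04529 rad → d = 6371·c ≈ 6659.53 km.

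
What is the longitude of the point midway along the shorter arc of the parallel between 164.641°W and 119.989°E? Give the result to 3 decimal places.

Signed shortest Δλ from -164.641° to +119.989° is -75.370°.
Midpoint longitude = -164.641° + (-75.370°)/2 = -164.641° − 37.685° = -202.326°.
Normalise into (−180°, 180°]: +157.674°.
(The naïve average (-164.641 + +119.989)/2 = -22.326° is on the wrong side of the globe.)

157.674°E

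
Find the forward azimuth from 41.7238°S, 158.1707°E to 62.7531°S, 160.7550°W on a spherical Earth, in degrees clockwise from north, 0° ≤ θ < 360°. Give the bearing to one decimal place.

Δλ = -160.7550 − 158.1707 = -318.9257°; wrapped into (−180°, 180°]: 41.0743°.
θ = atan2( sin Δλ · cos φ₂ , cos φ₁ · sin φ₂ − sin φ₁ · cos φ₂ · cos Δλ )
  = atan2(0.30081, -0.43385) = 145.264° → normalised to [0°, 360°): 145.264°.

145.3°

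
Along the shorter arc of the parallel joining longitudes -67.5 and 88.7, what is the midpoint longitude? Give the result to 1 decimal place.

Signed shortest Δλ from -67.5° to +88.7° is +156.2°.
Midpoint longitude = -67.5° + (+156.2°)/2 = -67.5° + 78.1° = +10.6°.

+10.6°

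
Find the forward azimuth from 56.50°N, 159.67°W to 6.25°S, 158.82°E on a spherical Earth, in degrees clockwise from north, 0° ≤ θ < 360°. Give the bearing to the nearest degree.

224°

Δλ = 158.82 − -159.67 = 318.49°; wrapped into (−180°, 180°]: -41.51°.
θ = atan2( sin Δλ · cos φ₂ , cos φ₁ · sin φ₂ − sin φ₁ · cos φ₂ · cos Δλ )
  = atan2(-0.65881, -0.68082) = -135.941° → normalised to [0°, 360°): 224.059°.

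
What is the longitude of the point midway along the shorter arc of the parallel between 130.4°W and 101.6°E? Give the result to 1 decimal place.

Signed shortest Δλ from -130.4° to +101.6° is -128.0°.
Midpoint longitude = -130.4° + (-128.0°)/2 = -130.4° − 64.0° = -194.4°.
Normalise into (−180°, 180°]: +165.6°.
(The naïve average (-130.4 + +101.6)/2 = -14.4° is on the wrong side of the globe.)

165.6°E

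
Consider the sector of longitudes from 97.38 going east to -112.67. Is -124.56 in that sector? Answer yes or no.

Yes

Band width going east from +97.38° to -112.67°: ((-112.67 − 97.38) mod 360) = 149.95°.
Offset of -124.56° east of the west edge: ((-124.56 − 97.38) mod 360) = 138.06°.
138.06° ≤ 149.95° ⇒ inside.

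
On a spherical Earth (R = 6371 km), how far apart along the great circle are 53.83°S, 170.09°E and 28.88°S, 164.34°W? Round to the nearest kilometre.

Δλ = -164.34 − 170.09 = -334.43°; wrapped into (−180°, 180°]: 25.57°.
Δφ = -28.88 − -53.83 = 24.95°.
a = sin²(Δφ/2) + cos φ₁ · cos φ₂ · sin²(Δλ/2) = 0.071969.
c = 2·atan2(√a, √(1−a)) = 0.54319 rad → d = 6371·c ≈ 3460.69 km.

3461 km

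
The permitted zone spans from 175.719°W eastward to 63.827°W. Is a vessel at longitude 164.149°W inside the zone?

Yes

Band width going east from -175.719° to -63.827°: ((-63.827 − -175.719) mod 360) = 111.892°.
Offset of -164.149° east of the west edge: ((-164.149 − -175.719) mod 360) = 11.570°.
11.570° ≤ 111.892° ⇒ inside.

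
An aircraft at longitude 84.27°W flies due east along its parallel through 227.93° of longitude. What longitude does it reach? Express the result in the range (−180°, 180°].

143.66°E

Start at -84.27°; shift +227.93° → +143.66°.
+143.66° already lies in (−180°, 180°].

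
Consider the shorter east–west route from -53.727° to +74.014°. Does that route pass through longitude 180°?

Signed shortest Δλ = ((74.014 − -53.727 + 180) mod 360) − 180 = 127.741°.
Going east by 127.741° from -53.727° reaches +74.014° without touching 180°.

No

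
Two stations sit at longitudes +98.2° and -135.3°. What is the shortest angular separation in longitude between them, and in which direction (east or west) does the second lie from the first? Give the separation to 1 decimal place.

Raw difference: -135.3 − 98.2 = -233.5°.
Normalise into (−180°, 180°]: -233.5° + 360° = 126.5°.
Positive ⇒ the second point lies to the east; separation 126.5°.

126.5° east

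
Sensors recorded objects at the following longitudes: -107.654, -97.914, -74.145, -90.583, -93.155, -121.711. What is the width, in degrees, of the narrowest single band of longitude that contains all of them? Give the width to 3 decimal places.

Sort the longitudes: -121.711°, -107.654°, -97.914°, -93.155°, -90.583°, -74.145°.
Eastward gaps between consecutive values (wrapping around): 14.057°, 9.740°, 4.759°, 2.572°, 16.438°, 312.434°.
Largest gap = 312.434° ⇒ minimal covering band is its complement: 360° − 312.434° = 47.566°.
Band runs from -121.711° eastward to -74.145°.

47.566°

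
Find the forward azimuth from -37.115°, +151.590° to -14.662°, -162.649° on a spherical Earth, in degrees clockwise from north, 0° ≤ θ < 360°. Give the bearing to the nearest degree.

Δλ = -162.649 − 151.590 = -314.239°; wrapped into (−180°, 180°]: 45.761°.
θ = atan2( sin Δλ · cos φ₂ , cos φ₁ · sin φ₂ − sin φ₁ · cos φ₂ · cos Δλ )
  = atan2(0.69311, 0.20543) = 73.491° → normalised to [0°, 360°): 73.491°.

73°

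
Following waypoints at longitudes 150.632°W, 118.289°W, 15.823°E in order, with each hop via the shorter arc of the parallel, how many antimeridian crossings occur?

0

Leg 1: -150.632° → -118.289°, shortest Δλ = 32.343° (east) — does not cross 180°.
Leg 2: -118.289° → +15.823°, shortest Δλ = 134.112° (east) — does not cross 180°.
Total crossings: 0.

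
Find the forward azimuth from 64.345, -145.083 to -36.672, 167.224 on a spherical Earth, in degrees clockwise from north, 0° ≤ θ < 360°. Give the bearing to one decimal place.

218.5°

Δλ = 167.224 − -145.083 = 312.307°; wrapped into (−180°, 180°]: -47.693°.
θ = atan2( sin Δλ · cos φ₂ , cos φ₁ · sin φ₂ − sin φ₁ · cos φ₂ · cos Δλ )
  = atan2(-0.59317, -0.74522) = -141.482° → normalised to [0°, 360°): 218.518°.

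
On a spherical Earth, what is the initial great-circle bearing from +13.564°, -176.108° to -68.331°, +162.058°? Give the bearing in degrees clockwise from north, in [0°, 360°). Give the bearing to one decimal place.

187.9°

Δλ = 162.058 − -176.108 = 338.166°; wrapped into (−180°, 180°]: -21.834°.
θ = atan2( sin Δλ · cos φ₂ , cos φ₁ · sin φ₂ − sin φ₁ · cos φ₂ · cos Δλ )
  = atan2(-0.13733, -0.98380) = -172.053° → normalised to [0°, 360°): 187.947°.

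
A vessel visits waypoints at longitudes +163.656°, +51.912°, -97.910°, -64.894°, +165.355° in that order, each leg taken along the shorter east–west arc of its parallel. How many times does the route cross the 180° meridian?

Leg 1: +163.656° → +51.912°, shortest Δλ = -111.744° (west) — does not cross 180°.
Leg 2: +51.912° → -97.910°, shortest Δλ = -149.822° (west) — does not cross 180°.
Leg 3: -97.910° → -64.894°, shortest Δλ = 33.016° (east) — does not cross 180°.
Leg 4: -64.894° → +165.355°, shortest Δλ = -129.751° (west) — crosses 180°.
Total crossings: 1.

1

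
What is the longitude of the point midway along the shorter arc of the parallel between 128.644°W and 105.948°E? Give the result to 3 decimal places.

168.652°E

Signed shortest Δλ from -128.644° to +105.948° is -125.408°.
Midpoint longitude = -128.644° + (-125.408°)/2 = -128.644° − 62.704° = -191.348°.
Normalise into (−180°, 180°]: +168.652°.
(The naïve average (-128.644 + +105.948)/2 = -11.348° is on the wrong side of the globe.)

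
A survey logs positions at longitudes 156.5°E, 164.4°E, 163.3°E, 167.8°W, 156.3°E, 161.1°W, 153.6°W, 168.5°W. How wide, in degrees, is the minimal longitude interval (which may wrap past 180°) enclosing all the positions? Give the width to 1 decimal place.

Sort the longitudes: -168.5°, -167.8°, -161.1°, -153.6°, +156.3°, +156.5°, +163.3°, +164.4°.
Eastward gaps between consecutive values (wrapping around): 0.7°, 6.7°, 7.5°, 309.9°, 0.2°, 6.8°, 1.1°, 27.1°.
Largest gap = 309.9° ⇒ minimal covering band is its complement: 360° − 309.9° = 50.1°.
Band runs from +156.3° eastward to -153.6°, crossing the antimeridian.

50.1°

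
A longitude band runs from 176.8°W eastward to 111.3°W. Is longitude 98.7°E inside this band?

No

Band width going east from -176.8° to -111.3°: ((-111.3 − -176.8) mod 360) = 65.5°.
Offset of +98.7° east of the west edge: ((98.7 − -176.8) mod 360) = 275.5°.
275.5° > 65.5° ⇒ outside.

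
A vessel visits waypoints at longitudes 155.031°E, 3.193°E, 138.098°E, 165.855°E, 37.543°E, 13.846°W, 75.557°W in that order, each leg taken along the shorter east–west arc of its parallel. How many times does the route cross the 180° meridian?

0

Leg 1: +155.031° → +3.193°, shortest Δλ = -151.838° (west) — does not cross 180°.
Leg 2: +3.193° → +138.098°, shortest Δλ = 134.905° (east) — does not cross 180°.
Leg 3: +138.098° → +165.855°, shortest Δλ = 27.757° (east) — does not cross 180°.
Leg 4: +165.855° → +37.543°, shortest Δλ = -128.312° (west) — does not cross 180°.
Leg 5: +37.543° → -13.846°, shortest Δλ = -51.389° (west) — does not cross 180°.
Leg 6: -13.846° → -75.557°, shortest Δλ = -61.711° (west) — does not cross 180°.
Total crossings: 0.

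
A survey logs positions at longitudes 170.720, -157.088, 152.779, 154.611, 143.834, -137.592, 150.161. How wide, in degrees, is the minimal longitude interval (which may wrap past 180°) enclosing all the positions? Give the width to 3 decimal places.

78.574°

Sort the longitudes: -157.088°, -137.592°, +143.834°, +150.161°, +152.779°, +154.611°, +170.720°.
Eastward gaps between consecutive values (wrapping around): 19.496°, 281.426°, 6.327°, 2.618°, 1.832°, 16.109°, 32.192°.
Largest gap = 281.426° ⇒ minimal covering band is its complement: 360° − 281.426° = 78.574°.
Band runs from +143.834° eastward to -137.592°, crossing the antimeridian.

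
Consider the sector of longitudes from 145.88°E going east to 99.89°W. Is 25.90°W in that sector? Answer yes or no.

No

Band width going east from +145.88° to -99.89°: ((-99.89 − 145.88) mod 360) = 114.23°.
Offset of -25.90° east of the west edge: ((-25.90 − 145.88) mod 360) = 188.22°.
188.22° > 114.23° ⇒ outside.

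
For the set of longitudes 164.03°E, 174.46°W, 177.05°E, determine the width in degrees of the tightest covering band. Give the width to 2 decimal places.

21.51°

Sort the longitudes: -174.46°, +164.03°, +177.05°.
Eastward gaps between consecutive values (wrapping around): 338.49°, 13.02°, 8.49°.
Largest gap = 338.49° ⇒ minimal covering band is its complement: 360° − 338.49° = 21.51°.
Band runs from +164.03° eastward to -174.46°, crossing the antimeridian.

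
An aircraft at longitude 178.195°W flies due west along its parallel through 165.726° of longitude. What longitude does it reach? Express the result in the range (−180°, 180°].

Start at -178.195°; shift −165.726° → -343.921°.
-343.921° lies outside (−180°, 180°]; add 360° → +16.079°.

16.079°E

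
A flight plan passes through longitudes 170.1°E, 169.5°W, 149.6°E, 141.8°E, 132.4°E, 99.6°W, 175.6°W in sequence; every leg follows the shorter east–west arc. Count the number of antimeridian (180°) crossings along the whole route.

Leg 1: +170.1° → -169.5°, shortest Δλ = 20.4° (east) — crosses 180°.
Leg 2: -169.5° → +149.6°, shortest Δλ = -40.9° (west) — crosses 180°.
Leg 3: +149.6° → +141.8°, shortest Δλ = -7.8° (west) — does not cross 180°.
Leg 4: +141.8° → +132.4°, shortest Δλ = -9.4° (west) — does not cross 180°.
Leg 5: +132.4° → -99.6°, shortest Δλ = 128.0° (east) — crosses 180°.
Leg 6: -99.6° → -175.6°, shortest Δλ = -76.0° (west) — does not cross 180°.
Total crossings: 3.

3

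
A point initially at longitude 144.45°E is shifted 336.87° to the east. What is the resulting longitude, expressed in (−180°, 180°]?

Start at +144.45°; shift +336.87° → +481.32°.
+481.32° lies outside (−180°, 180°]; subtract 360° → +121.32°.

121.32°E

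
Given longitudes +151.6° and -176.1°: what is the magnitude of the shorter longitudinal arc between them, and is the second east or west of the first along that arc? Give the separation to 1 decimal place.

Raw difference: -176.1 − 151.6 = -327.7°.
Normalise into (−180°, 180°]: -327.7° + 360° = 32.3°.
Positive ⇒ the second point lies to the east; separation 32.3°.

32.3° east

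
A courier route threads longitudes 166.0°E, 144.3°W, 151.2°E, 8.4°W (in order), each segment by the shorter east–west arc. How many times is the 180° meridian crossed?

Leg 1: +166.0° → -144.3°, shortest Δλ = 49.7° (east) — crosses 180°.
Leg 2: -144.3° → +151.2°, shortest Δλ = -64.5° (west) — crosses 180°.
Leg 3: +151.2° → -8.4°, shortest Δλ = -159.6° (west) — does not cross 180°.
Total crossings: 2.

2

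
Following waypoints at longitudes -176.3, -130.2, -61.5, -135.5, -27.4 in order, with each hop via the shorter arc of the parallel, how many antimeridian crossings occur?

Leg 1: -176.3° → -130.2°, shortest Δλ = 46.1° (east) — does not cross 180°.
Leg 2: -130.2° → -61.5°, shortest Δλ = 68.7° (east) — does not cross 180°.
Leg 3: -61.5° → -135.5°, shortest Δλ = -74.0° (west) — does not cross 180°.
Leg 4: -135.5° → -27.4°, shortest Δλ = 108.1° (east) — does not cross 180°.
Total crossings: 0.

0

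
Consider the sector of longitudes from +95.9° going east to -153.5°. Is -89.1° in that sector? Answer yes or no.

Band width going east from +95.9° to -153.5°: ((-153.5 − 95.9) mod 360) = 110.6°.
Offset of -89.1° east of the west edge: ((-89.1 − 95.9) mod 360) = 175.0°.
175.0° > 110.6° ⇒ outside.

No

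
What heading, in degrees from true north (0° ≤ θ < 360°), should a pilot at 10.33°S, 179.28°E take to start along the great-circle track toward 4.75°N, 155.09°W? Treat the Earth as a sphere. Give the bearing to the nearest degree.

61°

Δλ = -155.09 − 179.28 = -334.37°; wrapped into (−180°, 180°]: 25.63°.
θ = atan2( sin Δλ · cos φ₂ , cos φ₁ · sin φ₂ − sin φ₁ · cos φ₂ · cos Δλ )
  = atan2(0.43107, 0.24258) = 60.632° → normalised to [0°, 360°): 60.632°.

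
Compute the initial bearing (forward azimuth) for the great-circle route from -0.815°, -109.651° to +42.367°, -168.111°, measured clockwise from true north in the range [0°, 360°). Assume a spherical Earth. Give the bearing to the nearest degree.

317°

Δλ = -168.111 − -109.651 = -58.460°.
θ = atan2( sin Δλ · cos φ₂ , cos φ₁ · sin φ₂ − sin φ₁ · cos φ₂ · cos Δλ )
  = atan2(-0.62970, 0.67931) = -42.830° → normalised to [0°, 360°): 317.170°.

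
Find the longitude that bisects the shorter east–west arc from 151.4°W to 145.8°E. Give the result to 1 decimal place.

Signed shortest Δλ from -151.4° to +145.8° is -62.8°.
Midpoint longitude = -151.4° + (-62.8°)/2 = -151.4° − 31.4° = -182.8°.
Normalise into (−180°, 180°]: +177.2°.
(The naïve average (-151.4 + +145.8)/2 = -2.8° is on the wrong side of the globe.)

177.2°E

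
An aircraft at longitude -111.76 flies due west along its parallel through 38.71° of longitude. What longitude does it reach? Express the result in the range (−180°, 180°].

Start at -111.76°; shift −38.71° → -150.47°.
-150.47° already lies in (−180°, 180°].

-150.47°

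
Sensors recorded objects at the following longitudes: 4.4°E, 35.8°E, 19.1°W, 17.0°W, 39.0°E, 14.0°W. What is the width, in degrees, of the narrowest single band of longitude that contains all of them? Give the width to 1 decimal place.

Sort the longitudes: -19.1°, -17.0°, -14.0°, +4.4°, +35.8°, +39.0°.
Eastward gaps between consecutive values (wrapping around): 2.1°, 3.0°, 18.4°, 31.4°, 3.2°, 301.9°.
Largest gap = 301.9° ⇒ minimal covering band is its complement: 360° − 301.9° = 58.1°.
Band runs from -19.1° eastward to +39.0°.

58.1°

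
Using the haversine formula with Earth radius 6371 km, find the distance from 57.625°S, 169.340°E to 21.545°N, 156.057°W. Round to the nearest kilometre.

9371 km

Δλ = -156.057 − 169.340 = -325.397°; wrapped into (−180°, 180°]: 34.603°.
Δφ = 21.545 − -57.625 = 79.170°.
a = sin²(Δφ/2) + cos φ₁ · cos φ₂ · sin²(Δλ/2) = 0.450103.
c = 2·atan2(√a, √(1−a)) = 1.47084 rad → d = 6371·c ≈ 9370.69 km.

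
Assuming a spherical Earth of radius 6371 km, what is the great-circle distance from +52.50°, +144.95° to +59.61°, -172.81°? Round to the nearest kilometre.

Δλ = -172.81 − 144.95 = -317.76°; wrapped into (−180°, 180°]: 42.24°.
Δφ = 59.61 − 52.50 = 7.11°.
a = sin²(Δφ/2) + cos φ₁ · cos φ₂ · sin²(Δλ/2) = 0.043828.
c = 2·atan2(√a, √(1−a)) = 0.42182 rad → d = 6371·c ≈ 2687.44 km.

2687 km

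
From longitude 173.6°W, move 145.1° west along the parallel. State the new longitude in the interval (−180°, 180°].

Start at -173.6°; shift −145.1° → -318.7°.
-318.7° lies outside (−180°, 180°]; add 360° → +41.3°.

41.3°E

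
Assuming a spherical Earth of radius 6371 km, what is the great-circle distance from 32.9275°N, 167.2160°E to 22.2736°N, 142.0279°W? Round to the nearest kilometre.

5091 km

Δλ = -142.0279 − 167.2160 = -309.2439°; wrapped into (−180°, 180°]: 50.7561°.
Δφ = 22.2736 − 32.9275 = -10.6539°.
a = sin²(Δφ/2) + cos φ₁ · cos φ₂ · sin²(Δλ/2) = 0.151295.
c = 2·atan2(√a, √(1−a)) = 0.79902 rad → d = 6371·c ≈ 5090.56 km.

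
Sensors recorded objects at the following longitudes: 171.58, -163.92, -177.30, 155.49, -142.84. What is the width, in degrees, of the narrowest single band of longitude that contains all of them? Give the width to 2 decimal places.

Sort the longitudes: -177.30°, -163.92°, -142.84°, +155.49°, +171.58°.
Eastward gaps between consecutive values (wrapping around): 13.38°, 21.08°, 298.33°, 16.09°, 11.12°.
Largest gap = 298.33° ⇒ minimal covering band is its complement: 360° − 298.33° = 61.67°.
Band runs from +155.49° eastward to -142.84°, crossing the antimeridian.

61.67°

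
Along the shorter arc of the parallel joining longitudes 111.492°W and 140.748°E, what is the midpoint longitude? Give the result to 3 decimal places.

165.372°W

Signed shortest Δλ from -111.492° to +140.748° is -107.760°.
Midpoint longitude = -111.492° + (-107.760°)/2 = -111.492° − 53.880° = -165.372°.
(The naïve average (-111.492 + +140.748)/2 = 14.628° is on the wrong side of the globe.)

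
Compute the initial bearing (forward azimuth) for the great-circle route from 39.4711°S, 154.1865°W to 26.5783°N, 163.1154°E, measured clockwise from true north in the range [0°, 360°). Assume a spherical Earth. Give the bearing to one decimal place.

321.5°

Δλ = 163.1154 − -154.1865 = 317.3019°; wrapped into (−180°, 180°]: -42.6981°.
θ = atan2( sin Δλ · cos φ₂ , cos φ₁ · sin φ₂ − sin φ₁ · cos φ₂ · cos Δλ )
  = atan2(-0.60647, 0.76320) = -38.472° → normalised to [0°, 360°): 321.528°.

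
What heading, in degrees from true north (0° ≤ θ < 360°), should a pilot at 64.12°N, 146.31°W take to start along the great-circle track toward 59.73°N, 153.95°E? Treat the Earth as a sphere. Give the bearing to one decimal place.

288.8°

Δλ = 153.95 − -146.31 = 300.26°; wrapped into (−180°, 180°]: -59.74°.
θ = atan2( sin Δλ · cos φ₂ , cos φ₁ · sin φ₂ − sin φ₁ · cos φ₂ · cos Δλ )
  = atan2(-0.43539, 0.14844) = -71.175° → normalised to [0°, 360°): 288.825°.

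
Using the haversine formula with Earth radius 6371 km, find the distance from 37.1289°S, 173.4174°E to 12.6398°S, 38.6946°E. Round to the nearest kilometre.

Δλ = 38.6946 − 173.4174 = -134.7228°.
Δφ = -12.6398 − -37.1289 = 24.4891°.
a = sin²(Δφ/2) + cos φ₁ · cos φ₂ · sin²(Δλ/2) = 0.707674.
c = 2·atan2(√a, √(1−a)) = 1.99912 rad → d = 6371·c ≈ 12736.41 km.

12736 km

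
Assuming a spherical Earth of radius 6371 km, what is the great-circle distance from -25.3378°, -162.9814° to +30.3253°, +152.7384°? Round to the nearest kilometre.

Δλ = 152.7384 − -162.9814 = 315.7198°; wrapped into (−180°, 180°]: -44.2802°.
Δφ = 30.3253 − -25.3378 = 55.6631°.
a = sin²(Δφ/2) + cos φ₁ · cos φ₂ · sin²(Δλ/2) = 0.328776.
c = 2·atan2(√a, √(1−a)) = 1.22128 rad → d = 6371·c ≈ 7780.74 km.

7781 km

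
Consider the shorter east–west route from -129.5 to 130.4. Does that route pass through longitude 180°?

Naïve |130.4 − -129.5| = 259.9° > 180°, so the shorter arc goes the other way round — across 180°.
Signed shortest Δλ = ((130.4 − -129.5 + 180) mod 360) − 180 = -100.1°.
Going west by 100.1° from -129.5° passes through 180° before reaching +130.4°.

Yes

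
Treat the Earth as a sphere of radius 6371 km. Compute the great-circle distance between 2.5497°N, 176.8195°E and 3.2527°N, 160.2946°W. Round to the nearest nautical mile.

1373 nmi

Δλ = -160.2946 − 176.8195 = -337.1141°; wrapped into (−180°, 180°]: 22.8859°.
Δφ = 3.2527 − 2.5497 = 0.7030°.
a = sin²(Δφ/2) + cos φ₁ · cos φ₂ · sin²(Δλ/2) = 0.039295.
c = 2·atan2(√a, √(1−a)) = 0.39910 rad → d = 6371·c ≈ 2542.68 km ≈ 1372.94 nmi.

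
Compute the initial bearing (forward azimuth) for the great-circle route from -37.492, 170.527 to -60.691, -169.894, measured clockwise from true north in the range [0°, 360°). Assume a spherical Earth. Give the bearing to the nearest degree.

Δλ = -169.894 − 170.527 = -340.421°; wrapped into (−180°, 180°]: 19.579°.
θ = atan2( sin Δλ · cos φ₂ , cos φ₁ · sin φ₂ − sin φ₁ · cos φ₂ · cos Δλ )
  = atan2(0.16404, -0.41115) = 158.249° → normalised to [0°, 360°): 158.249°.

158°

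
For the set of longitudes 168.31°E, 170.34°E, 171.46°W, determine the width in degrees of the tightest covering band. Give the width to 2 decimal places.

Sort the longitudes: -171.46°, +168.31°, +170.34°.
Eastward gaps between consecutive values (wrapping around): 339.77°, 2.03°, 18.20°.
Largest gap = 339.77° ⇒ minimal covering band is its complement: 360° − 339.77° = 20.23°.
Band runs from +168.31° eastward to -171.46°, crossing the antimeridian.

20.23°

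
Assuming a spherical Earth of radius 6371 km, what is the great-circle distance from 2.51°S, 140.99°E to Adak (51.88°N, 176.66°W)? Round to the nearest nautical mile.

Δλ = -176.66 − 140.99 = -317.65°; wrapped into (−180°, 180°]: 42.35°.
Δφ = 51.88 − -2.51 = 54.39°.
a = sin²(Δφ/2) + cos φ₁ · cos φ₂ · sin²(Δλ/2) = 0.289336.
c = 2·atan2(√a, √(1−a)) = 1.13589 rad → d = 6371·c ≈ 7236.74 km ≈ 3907.52 nmi.

3908 nmi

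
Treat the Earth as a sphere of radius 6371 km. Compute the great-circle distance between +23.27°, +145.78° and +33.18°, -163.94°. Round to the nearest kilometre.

5000 km

Δλ = -163.94 − 145.78 = -309.72°; wrapped into (−180°, 180°]: 50.28°.
Δφ = 33.18 − 23.27 = 9.91°.
a = sin²(Δφ/2) + cos φ₁ · cos φ₂ · sin²(Δλ/2) = 0.146228.
c = 2·atan2(√a, √(1−a)) = 0.78478 rad → d = 6371·c ≈ 4999.83 km.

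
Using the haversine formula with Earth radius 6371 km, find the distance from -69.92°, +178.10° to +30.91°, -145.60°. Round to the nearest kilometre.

Δλ = -145.60 − 178.10 = -323.70°; wrapped into (−180°, 180°]: 36.30°.
Δφ = 30.91 − -69.92 = 100.83°.
a = sin²(Δφ/2) + cos φ₁ · cos φ₂ · sin²(Δλ/2) = 0.622532.
c = 2·atan2(√a, √(1−a)) = 1.81838 rad → d = 6371·c ≈ 11584.91 km.

11585 km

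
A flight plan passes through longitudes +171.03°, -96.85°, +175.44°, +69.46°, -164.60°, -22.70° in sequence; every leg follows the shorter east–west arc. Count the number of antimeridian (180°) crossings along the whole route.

Leg 1: +171.03° → -96.85°, shortest Δλ = 92.12° (east) — crosses 180°.
Leg 2: -96.85° → +175.44°, shortest Δλ = -87.71° (west) — crosses 180°.
Leg 3: +175.44° → +69.46°, shortest Δλ = -105.98° (west) — does not cross 180°.
Leg 4: +69.46° → -164.60°, shortest Δλ = 125.94° (east) — crosses 180°.
Leg 5: -164.60° → -22.70°, shortest Δλ = 141.9° (east) — does not cross 180°.
Total crossings: 3.

3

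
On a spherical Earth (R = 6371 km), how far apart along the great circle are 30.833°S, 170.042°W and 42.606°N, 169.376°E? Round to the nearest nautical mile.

4553 nmi

Δλ = 169.376 − -170.042 = 339.418°; wrapped into (−180°, 180°]: -20.582°.
Δφ = 42.606 − -30.833 = 73.439°.
a = sin²(Δφ/2) + cos φ₁ · cos φ₂ · sin²(Δλ/2) = 0.377652.
c = 2·atan2(√a, √(1−a)) = 1.32359 rad → d = 6371·c ≈ 8432.60 km ≈ 4553.24 nmi.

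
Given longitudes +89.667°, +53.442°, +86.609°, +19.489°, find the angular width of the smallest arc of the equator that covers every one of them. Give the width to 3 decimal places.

Sort the longitudes: +19.489°, +53.442°, +86.609°, +89.667°.
Eastward gaps between consecutive values (wrapping around): 33.953°, 33.167°, 3.058°, 289.822°.
Largest gap = 289.822° ⇒ minimal covering band is its complement: 360° − 289.822° = 70.178°.
Band runs from +19.489° eastward to +89.667°.

70.178°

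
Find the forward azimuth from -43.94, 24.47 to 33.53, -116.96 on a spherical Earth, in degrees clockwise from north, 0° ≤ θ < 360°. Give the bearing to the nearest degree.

Δλ = -116.96 − 24.47 = -141.43°.
θ = atan2( sin Δλ · cos φ₂ , cos φ₁ · sin φ₂ − sin φ₁ · cos φ₂ · cos Δλ )
  = atan2(-0.51972, -0.05450) = -95.987° → normalised to [0°, 360°): 264.013°.

264°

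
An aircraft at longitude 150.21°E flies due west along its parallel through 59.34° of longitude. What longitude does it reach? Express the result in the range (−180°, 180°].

90.87°E

Start at +150.21°; shift −59.34° → +90.87°.
+90.87° already lies in (−180°, 180°].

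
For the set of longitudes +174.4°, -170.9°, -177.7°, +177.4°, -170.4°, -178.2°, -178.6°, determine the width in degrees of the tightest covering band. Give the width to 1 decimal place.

Sort the longitudes: -178.6°, -178.2°, -177.7°, -170.9°, -170.4°, +174.4°, +177.4°.
Eastward gaps between consecutive values (wrapping around): 0.4°, 0.5°, 6.8°, 0.5°, 344.8°, 3.0°, 4.0°.
Largest gap = 344.8° ⇒ minimal covering band is its complement: 360° − 344.8° = 15.2°.
Band runs from +174.4° eastward to -170.4°, crossing the antimeridian.

15.2°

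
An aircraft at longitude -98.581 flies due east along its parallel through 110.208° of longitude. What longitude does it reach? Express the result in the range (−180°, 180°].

+11.627°

Start at -98.581°; shift +110.208° → +11.627°.
+11.627° already lies in (−180°, 180°].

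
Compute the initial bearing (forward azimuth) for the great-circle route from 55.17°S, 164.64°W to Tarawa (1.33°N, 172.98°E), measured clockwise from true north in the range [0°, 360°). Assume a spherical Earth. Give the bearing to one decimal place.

Δλ = 172.98 − -164.64 = 337.62°; wrapped into (−180°, 180°]: -22.38°.
θ = atan2( sin Δλ · cos φ₂ , cos φ₁ · sin φ₂ − sin φ₁ · cos φ₂ · cos Δλ )
  = atan2(-0.38065, 0.77208) = -26.244° → normalised to [0°, 360°): 333.756°.

333.8°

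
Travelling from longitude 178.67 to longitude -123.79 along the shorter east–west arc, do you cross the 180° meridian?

Yes

Naïve |-123.79 − 178.67| = 302.46° > 180°, so the shorter arc goes the other way round — across 180°.
Signed shortest Δλ = ((-123.79 − 178.67 + 180) mod 360) − 180 = 57.54°.
Going east by 57.54° from +178.67° passes through 180° before reaching -123.79°.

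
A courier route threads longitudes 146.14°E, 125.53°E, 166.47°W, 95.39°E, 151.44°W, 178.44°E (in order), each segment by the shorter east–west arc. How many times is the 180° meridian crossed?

Leg 1: +146.14° → +125.53°, shortest Δλ = -20.61° (west) — does not cross 180°.
Leg 2: +125.53° → -166.47°, shortest Δλ = 68.0° (east) — crosses 180°.
Leg 3: -166.47° → +95.39°, shortest Δλ = -98.14° (west) — crosses 180°.
Leg 4: +95.39° → -151.44°, shortest Δλ = 113.17° (east) — crosses 180°.
Leg 5: -151.44° → +178.44°, shortest Δλ = -30.12° (west) — crosses 180°.
Total crossings: 4.

4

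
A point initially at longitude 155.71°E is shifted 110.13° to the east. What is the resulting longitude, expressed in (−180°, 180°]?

Start at +155.71°; shift +110.13° → +265.84°.
+265.84° lies outside (−180°, 180°]; subtract 360° → -94.16°.

94.16°W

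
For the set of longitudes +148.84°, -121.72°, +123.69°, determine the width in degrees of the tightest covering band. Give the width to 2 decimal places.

114.59°

Sort the longitudes: -121.72°, +123.69°, +148.84°.
Eastward gaps between consecutive values (wrapping around): 245.41°, 25.15°, 89.44°.
Largest gap = 245.41° ⇒ minimal covering band is its complement: 360° − 245.41° = 114.59°.
Band runs from +123.69° eastward to -121.72°, crossing the antimeridian.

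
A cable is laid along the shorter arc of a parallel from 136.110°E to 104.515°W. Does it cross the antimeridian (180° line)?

Yes

Naïve |-104.515 − 136.110| = 240.625° > 180°, so the shorter arc goes the other way round — across 180°.
Signed shortest Δλ = ((-104.515 − 136.110 + 180) mod 360) − 180 = 119.375°.
Going east by 119.375° from +136.110° passes through 180° before reaching -104.515°.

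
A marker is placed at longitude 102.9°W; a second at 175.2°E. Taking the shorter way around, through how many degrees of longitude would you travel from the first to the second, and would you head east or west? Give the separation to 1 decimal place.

Raw difference: 175.2 − -102.9 = 278.1°.
Normalise into (−180°, 180°]: 278.1° − 360° = -81.9°.
Negative ⇒ the second point lies to the west; separation 81.9°.

81.9° west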